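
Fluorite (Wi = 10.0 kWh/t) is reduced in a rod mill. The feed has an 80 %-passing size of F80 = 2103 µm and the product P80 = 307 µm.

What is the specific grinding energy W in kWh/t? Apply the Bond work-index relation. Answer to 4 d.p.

W = 3.5267 kWh/t

Bond: W = 10·Wi·(1/√P80 − 1/√F80)
1/√307 = 0.057073;  1/√2103 = 0.021806
W = 10·10.0·(0.057073 − 0.021806) = 3.5267 kWh/t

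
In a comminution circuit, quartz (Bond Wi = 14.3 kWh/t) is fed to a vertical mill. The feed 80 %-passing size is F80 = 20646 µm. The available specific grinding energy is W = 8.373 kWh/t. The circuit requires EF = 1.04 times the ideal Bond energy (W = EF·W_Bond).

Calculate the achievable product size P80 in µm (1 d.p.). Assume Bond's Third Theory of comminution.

Bond:  W = 10 Wi (1/√P − 1/√F)
W_Bond = W / EF = 8.373 / 1.04 = 8.0510 kWh/t
P80^(−½) = W_Bond/(10 Wi) + F80^(−½)
  = 8.0510/(10·14.3) + 1/√20646 = 0.056300 + 0.006960 = 0.063260
P80 = (1/0.063260)² = 15.8078² = 249.89 µm

P80 = 249.9 µm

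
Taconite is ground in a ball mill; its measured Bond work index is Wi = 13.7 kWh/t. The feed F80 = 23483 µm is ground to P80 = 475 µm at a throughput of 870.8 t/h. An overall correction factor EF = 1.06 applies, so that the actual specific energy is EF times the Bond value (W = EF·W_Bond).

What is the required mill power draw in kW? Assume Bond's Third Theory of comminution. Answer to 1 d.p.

P = 4977.1 kW

W = 10 Wi (1/√P80 − 1/√F80)  [Bond]
W = 10·13.7·(1/√475 − 1/√23483) = 10·13.7·(0.039358) = 5.3920 kWh/t
Apply correction: 5.3920 × 1.06 = 5.7155 kWh/t
P_mill = W·ṁ = 5.7155·870.8 = 4977.1 kW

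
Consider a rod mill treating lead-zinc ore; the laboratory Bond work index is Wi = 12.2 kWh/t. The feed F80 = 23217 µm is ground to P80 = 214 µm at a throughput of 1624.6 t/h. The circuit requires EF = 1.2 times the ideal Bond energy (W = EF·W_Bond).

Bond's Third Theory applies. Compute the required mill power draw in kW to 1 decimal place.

Bond: W = 10·Wi·(1/√P80 − 1/√F80)
W = 10·12.2·(1/√214 − 1/√23217) = 10·12.2·(0.061796) = 7.5391 kWh/t
W_actual = 1.2 × 7.5391 = 9.0469 kWh/t
P_mill = W·ṁ = 9.0469·1624.6 = 14697.6 kW

P = 14697.6 kW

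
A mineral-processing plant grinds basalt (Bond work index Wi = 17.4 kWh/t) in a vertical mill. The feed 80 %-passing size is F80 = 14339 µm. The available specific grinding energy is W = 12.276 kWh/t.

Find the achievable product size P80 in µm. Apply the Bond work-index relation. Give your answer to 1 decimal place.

P80 = 160.6 µm

W = 10·Wi·(P80^(-½) − F80^(-½))
⇒ 1/√P80 = W/(10·Wi) + 1/√F80
  = 12.2760/(10·17.4) + 1/√14339 = 0.070552 + 0.008351 = 0.078903
P80 = (1/0.078903)² = 12.6738² = 160.63 µm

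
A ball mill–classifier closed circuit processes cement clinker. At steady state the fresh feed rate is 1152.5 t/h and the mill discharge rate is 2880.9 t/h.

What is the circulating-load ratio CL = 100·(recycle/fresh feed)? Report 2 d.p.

Steady state: M = F + R.
R = M − F = 2880.9 − 1152.5 = 1728.4 t/h
CL = 100·R/F = 100·1728.4/1152.5 = 149.97 %

CL = 149.97 %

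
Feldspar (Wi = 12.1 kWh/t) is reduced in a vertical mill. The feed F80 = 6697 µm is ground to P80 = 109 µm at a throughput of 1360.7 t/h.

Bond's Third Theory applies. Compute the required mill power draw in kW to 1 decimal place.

P = 13758.2 kW

W = 10 Wi / √P80 − 10 Wi / √F80
W = 10·12.1·(1/√109 − 1/√6697) = 10·12.1·(0.083563) = 10.1111 kWh/t
P = W·T = 10.1111·1360.7 = 13758.2 kW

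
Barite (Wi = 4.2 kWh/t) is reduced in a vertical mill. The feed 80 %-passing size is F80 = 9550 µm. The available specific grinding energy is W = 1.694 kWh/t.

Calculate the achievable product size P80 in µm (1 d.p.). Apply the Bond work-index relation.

P80 = 391.1 µm

Bond:  W = 10 Wi (1/√P − 1/√F)
⇒ 1/√P80 = W/(10·Wi) + 1/√F80
  = 1.6940/(10·4.2) + 1/√9550 = 0.040333 + 0.010233 = 0.050566
P80 = (1/0.050566)² = 19.7760² = 391.09 µm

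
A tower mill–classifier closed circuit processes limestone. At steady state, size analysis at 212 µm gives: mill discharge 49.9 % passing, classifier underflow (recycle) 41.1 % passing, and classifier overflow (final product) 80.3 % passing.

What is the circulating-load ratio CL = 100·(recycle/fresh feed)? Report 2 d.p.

Let r = R/F. Size balance at 212 µm:
(1+r)d = ru + o → r = (o−d)/(d−u)
r = (80.3 − 49.9)/(49.9 − 41.1) = 30.4/8.8 = 3.4545
CL = 100·r = 345.45 %

CL = 345.45 %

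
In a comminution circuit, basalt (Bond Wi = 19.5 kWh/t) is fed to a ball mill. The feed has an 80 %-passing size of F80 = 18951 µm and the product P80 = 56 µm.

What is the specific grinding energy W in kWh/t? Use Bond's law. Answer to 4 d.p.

W = 24.6415 kWh/t

W = 10 Wi / √P80 − 10 Wi / √F80
1/√56 = 0.133631;  1/√18951 = 0.007264
W = 10·19.5·(0.133631 − 0.007264) = 24.6415 kWh/t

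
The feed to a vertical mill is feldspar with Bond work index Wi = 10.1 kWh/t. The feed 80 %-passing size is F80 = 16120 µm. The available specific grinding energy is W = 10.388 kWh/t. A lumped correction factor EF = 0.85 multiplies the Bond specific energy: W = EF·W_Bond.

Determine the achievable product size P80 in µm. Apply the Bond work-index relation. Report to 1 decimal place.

P80 = 60.2 µm

W = 10 Wi (1/√P80 − 1/√F80)  [Bond]
W_Bond = W / EF = 10.388 / 0.85 = 12.2212 kWh/t
⇒ 1/√P80 = W_Bond/(10 Wi) + 1/√F80
  = 12.2212/(10·10.1) + 1/√16120 = 0.121002 + 0.007876 = 0.128878
P80 = (1/0.128878)² = 7.7593² = 60.21 µm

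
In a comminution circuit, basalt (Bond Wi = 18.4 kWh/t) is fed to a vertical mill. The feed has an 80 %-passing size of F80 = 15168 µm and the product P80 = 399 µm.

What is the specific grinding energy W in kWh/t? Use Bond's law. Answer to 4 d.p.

W = 7.7175 kWh/t

W = 10·Wi·[P80^(−½) − F80^(−½)]
1/√399 = 0.050063;  1/√15168 = 0.008120
W = 10·18.4·(0.050063 − 0.008120) = 7.7175 kWh/t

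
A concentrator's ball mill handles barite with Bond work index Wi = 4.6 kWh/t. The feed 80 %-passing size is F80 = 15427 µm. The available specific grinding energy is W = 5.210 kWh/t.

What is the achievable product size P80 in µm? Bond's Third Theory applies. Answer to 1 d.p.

P80 = 68.0 µm

W = 10 Wi (1/√P80 − 1/√F80)  [Bond]
P80^-0.5 = F80^-0.5 + W/(10 Wi)
  = 5.2100/(10·4.6) + 1/√15427 = 0.113261 + 0.008051 = 0.121312
P80 = (1/0.121312)² = 8.2432² = 67.95 µm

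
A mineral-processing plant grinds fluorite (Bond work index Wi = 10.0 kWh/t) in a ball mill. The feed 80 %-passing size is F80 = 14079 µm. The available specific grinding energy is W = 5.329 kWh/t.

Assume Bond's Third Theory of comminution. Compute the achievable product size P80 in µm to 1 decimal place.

W = 10 Wi (P80^-0.5 − F80^-0.5)
⇒ 1/√P80 = W/(10 Wi) + 1/√F80
  = 5.3290/(10·10.0) + 1/√14079 = 0.053290 + 0.008428 = 0.061718
P80 = (1/0.061718)² = 16.2028² = 262.53 µm

P80 = 262.5 µm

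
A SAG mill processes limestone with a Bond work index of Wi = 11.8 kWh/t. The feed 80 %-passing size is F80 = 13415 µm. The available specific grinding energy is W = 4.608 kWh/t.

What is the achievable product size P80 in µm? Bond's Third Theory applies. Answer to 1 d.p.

W = 10 Wi (1/√P80 − 1/√F80)  [Bond]
⇒ 1/√P80 = W/(10·Wi) + 1/√F80
  = 4.6080/(10·11.8) + 1/√13415 = 0.039051 + 0.008634 = 0.047685
P80 = (1/0.047685)² = 20.9711² = 439.79 µm

P80 = 439.8 µm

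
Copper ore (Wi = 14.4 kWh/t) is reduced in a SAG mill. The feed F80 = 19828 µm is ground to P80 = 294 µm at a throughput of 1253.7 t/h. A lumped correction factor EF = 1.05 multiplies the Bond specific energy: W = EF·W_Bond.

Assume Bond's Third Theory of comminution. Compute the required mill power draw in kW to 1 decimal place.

W = 10·Wi·(P80^(-½) − F80^(-½))
W = 10·14.4·(1/√294 − 1/√19828) = 10·14.4·(0.051220) = 7.3756 kWh/t
Apply correction: 7.3756 × 1.05 = 7.7444 kWh/t
P_mill = W·ṁ = 7.7444·1253.7 = 9709.1 kW

P = 9709.1 kW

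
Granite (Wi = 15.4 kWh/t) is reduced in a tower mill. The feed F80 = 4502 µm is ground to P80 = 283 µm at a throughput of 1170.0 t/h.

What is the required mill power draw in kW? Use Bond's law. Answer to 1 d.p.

P = 8025.2 kW

W = 10·Wi·(P80^(-½) − F80^(-½))
W = 10·15.4·(1/√283 − 1/√4502) = 10·15.4·(0.044540) = 6.8592 kWh/t
Power = W × throughput = 6.8592 kWh/t × 1170.0 t/h = 8025.2 kW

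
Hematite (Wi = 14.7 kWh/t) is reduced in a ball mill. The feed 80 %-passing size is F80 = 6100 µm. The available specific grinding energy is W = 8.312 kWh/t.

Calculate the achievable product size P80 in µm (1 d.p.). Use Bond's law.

P80 = 207.9 µm

W = 10·Wi·[P80^(−½) − F80^(−½)]
⇒ 1/√P80 = W/(10 Wi) + 1/√F80
  = 8.3120/(10·14.7) + 1/√6100 = 0.056544 + 0.012804 = 0.069348
P80 = (1/0.069348)² = 14.4200² = 207.94 µm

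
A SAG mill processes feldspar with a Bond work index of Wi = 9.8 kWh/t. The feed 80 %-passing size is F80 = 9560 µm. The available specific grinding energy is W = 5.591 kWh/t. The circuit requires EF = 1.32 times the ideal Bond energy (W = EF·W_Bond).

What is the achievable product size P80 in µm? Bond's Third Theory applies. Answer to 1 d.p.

W = 10·Wi·[P80^(−½) − F80^(−½)]
W_Bond = W / EF = 5.591 / 1.32 = 4.2356 kWh/t
⇒ 1/√P80 = W_Bond/(10·Wi) + 1/√F80
  = 4.2356/(10·9.8) + 1/√9560 = 0.043220 + 0.010228 = 0.053448
P80 = (1/0.053448)² = 18.7098² = 350.06 µm

P80 = 350.1 µm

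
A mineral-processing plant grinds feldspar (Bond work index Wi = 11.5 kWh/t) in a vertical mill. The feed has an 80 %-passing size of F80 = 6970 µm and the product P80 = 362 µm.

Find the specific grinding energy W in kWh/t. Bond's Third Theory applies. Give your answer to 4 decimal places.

W = 4.6668 kWh/t

W = 10 Wi (1/√P80 − 1/√F80)  [Bond]
1/√362 = 0.052559;  1/√6970 = 0.011978
W = 10·11.5·(0.052559 − 0.011978) = 4.6668 kWh/t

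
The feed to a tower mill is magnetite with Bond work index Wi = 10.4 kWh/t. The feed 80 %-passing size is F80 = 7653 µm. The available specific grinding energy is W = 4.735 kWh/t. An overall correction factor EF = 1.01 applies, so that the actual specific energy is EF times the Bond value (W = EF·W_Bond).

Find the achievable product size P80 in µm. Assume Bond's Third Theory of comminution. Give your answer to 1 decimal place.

W = 10·Wi·(P80^(-½) − F80^(-½))
W_Bond = W / EF = 4.735 / 1.01 = 4.6881 kWh/t
1/√P80 = 1/√F80 + W_Bond/(10·Wi)
  = 4.6881/(10·10.4) + 1/√7653 = 0.045078 + 0.011431 = 0.056509
P80 = (1/0.056509)² = 17.6963² = 313.16 µm

P80 = 313.2 µm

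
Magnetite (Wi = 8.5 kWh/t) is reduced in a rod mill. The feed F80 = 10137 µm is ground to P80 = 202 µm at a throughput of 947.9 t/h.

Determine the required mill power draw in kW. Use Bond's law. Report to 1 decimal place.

P = 4868.7 kW

W = 10 Wi / √P80 − 10 Wi / √F80
W = 10·8.5·(1/√202 − 1/√10137) = 10·8.5·(0.060428) = 5.1363 kWh/t
Power = W × throughput = 5.1363 kWh/t × 947.9 t/h = 4868.7 kW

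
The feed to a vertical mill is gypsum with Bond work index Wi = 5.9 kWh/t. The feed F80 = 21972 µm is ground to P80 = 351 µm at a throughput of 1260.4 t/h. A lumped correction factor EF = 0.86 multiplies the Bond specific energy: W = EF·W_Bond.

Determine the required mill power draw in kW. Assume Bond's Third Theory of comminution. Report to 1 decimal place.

W = 10 Wi (P80^-0.5 − F80^-0.5)
W = 10·5.9·(1/√351 − 1/√21972) = 10·5.9·(0.046630) = 2.7512 kWh/t
Corrected W = EF·W_Bond = 0.86·2.7512 = 2.3660 kWh/t
P_mill = W·ṁ = 2.3660·1260.4 = 2982.1 kW

P = 2982.1 kW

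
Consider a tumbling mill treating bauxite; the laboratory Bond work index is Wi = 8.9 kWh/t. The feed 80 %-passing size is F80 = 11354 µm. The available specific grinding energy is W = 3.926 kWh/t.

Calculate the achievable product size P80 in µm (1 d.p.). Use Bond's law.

P80 = 349.4 µm

W = 10·Wi·[P80^(−½) − F80^(−½)]
P80^(−½) = W/(10 Wi) + F80^(−½)
  = 3.9260/(10·8.9) + 1/√11354 = 0.044112 + 0.009385 = 0.053497
P80 = (1/0.053497)² = 18.6926² = 349.41 µm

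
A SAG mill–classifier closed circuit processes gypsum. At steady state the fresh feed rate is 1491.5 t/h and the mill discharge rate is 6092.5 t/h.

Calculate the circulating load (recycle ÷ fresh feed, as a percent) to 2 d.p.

Steady state: M = F + R.
R = M − F = 6092.5 − 1491.5 = 4601.0 t/h
CL = 100·R/F = 100·4601.0/1491.5 = 308.48 %

CL = 308.48 %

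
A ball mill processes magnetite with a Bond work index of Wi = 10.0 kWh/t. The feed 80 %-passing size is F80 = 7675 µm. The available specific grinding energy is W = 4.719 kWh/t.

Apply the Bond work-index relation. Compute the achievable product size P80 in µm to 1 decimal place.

W_Bond = 10·Wi·(1/√P₈₀ − 1/√F₈₀)
P80^(−½) = W/(10 Wi) + F80^(−½)
  = 4.7190/(10·10.0) + 1/√7675 = 0.047190 + 0.011415 = 0.058605
P80 = (1/0.058605)² = 17.0635² = 291.16 µm

P80 = 291.2 µm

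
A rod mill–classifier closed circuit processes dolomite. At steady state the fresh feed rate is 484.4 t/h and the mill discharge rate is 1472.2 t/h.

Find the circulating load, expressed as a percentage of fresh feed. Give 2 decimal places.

Steady state: M = F + R.
R = M − F = 1472.2 − 484.4 = 987.8 t/h
CL = 100·R/F = 100·987.8/484.4 = 203.92 %

CL = 203.92 %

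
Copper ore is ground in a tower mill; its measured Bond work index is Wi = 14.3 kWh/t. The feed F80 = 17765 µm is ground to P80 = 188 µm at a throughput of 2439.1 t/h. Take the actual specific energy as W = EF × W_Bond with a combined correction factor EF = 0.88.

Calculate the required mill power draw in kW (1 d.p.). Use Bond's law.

W = 10·Wi·[P80^(−½) − F80^(−½)]
W = 10·14.3·(1/√188 − 1/√17765) = 10·14.3·(0.065430) = 9.3565 kWh/t
With EF = 0.88: W = 9.3565·0.88 = 8.2337 kWh/t
Mill draw = 8.2337 × 2439.1 = 20082.8 kW

P = 20082.8 kW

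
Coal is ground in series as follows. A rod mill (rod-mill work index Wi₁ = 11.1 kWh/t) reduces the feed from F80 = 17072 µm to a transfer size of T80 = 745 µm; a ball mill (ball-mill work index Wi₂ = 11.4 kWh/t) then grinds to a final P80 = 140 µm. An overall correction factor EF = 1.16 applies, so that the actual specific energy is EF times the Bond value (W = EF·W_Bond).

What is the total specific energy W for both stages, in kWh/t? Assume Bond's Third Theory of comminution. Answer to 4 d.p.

W = 10 Wi / √P80 − 10 Wi / √F80
Stage 1 (17072→745 µm, Wi₁=11.1): W₁ = 10·11.1·(0.036637 − 0.007653) = 3.2172 kWh/t
Stage 2 (745→140 µm, Wi₂=11.4): W₂ = 10·11.4·(0.084515 − 0.036637) = 5.4581 kWh/t
W = W₁ + W₂ = 3.2172 + 5.4581 = 8.6753 kWh/t
Corrected W = EF·W_Bond = 1.16·8.6753 = 10.0634 kWh/t

W = 10.0634 kWh/t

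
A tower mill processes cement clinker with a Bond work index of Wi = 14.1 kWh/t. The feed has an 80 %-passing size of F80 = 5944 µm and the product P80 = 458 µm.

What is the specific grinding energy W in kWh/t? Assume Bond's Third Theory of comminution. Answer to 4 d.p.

W = 10·Wi·[P80^(−½) − F80^(−½)]
1/√458 = 0.046727;  1/√5944 = 0.012971
W = 10·14.1·(0.046727 − 0.012971) = 4.7596 kWh/t

W = 4.7596 kWh/t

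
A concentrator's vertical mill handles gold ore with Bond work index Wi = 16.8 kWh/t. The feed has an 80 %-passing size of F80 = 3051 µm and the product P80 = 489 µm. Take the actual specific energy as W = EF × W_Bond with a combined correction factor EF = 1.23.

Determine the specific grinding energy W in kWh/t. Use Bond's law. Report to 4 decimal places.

W = 5.6035 kWh/t

W_Bond = 10·Wi·(1/√P₈₀ − 1/√F₈₀)
1/√489 = 0.045222;  1/√3051 = 0.018104
W = 10·16.8·(0.045222 − 0.018104) = 4.5557 kWh/t
W_actual = 1.23 × 4.5557 = 5.6035 kWh/t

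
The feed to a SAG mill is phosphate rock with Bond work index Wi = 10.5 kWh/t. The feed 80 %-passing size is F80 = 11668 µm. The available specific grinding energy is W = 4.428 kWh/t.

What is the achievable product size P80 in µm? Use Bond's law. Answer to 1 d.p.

W = 10 Wi / √P80 − 10 Wi / √F80
⇒ 1/√P80 = W/(10 Wi) + 1/√F80
  = 4.4280/(10·10.5) + 1/√11668 = 0.042171 + 0.009258 = 0.051429
P80 = (1/0.051429)² = 19.4442² = 378.08 µm

P80 = 378.1 µm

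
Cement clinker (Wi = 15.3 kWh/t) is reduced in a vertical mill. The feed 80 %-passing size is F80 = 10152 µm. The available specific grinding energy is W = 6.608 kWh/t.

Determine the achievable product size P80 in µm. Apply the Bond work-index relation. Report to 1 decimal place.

Bond:  W = 10 Wi (1/√P − 1/√F)
1/√P80 = 1/√F80 + W/(10·Wi)
  = 6.6080/(10·15.3) + 1/√10152 = 0.043190 + 0.009925 = 0.053114
P80 = (1/0.053114)² = 18.8273² = 354.47 µm

P80 = 354.5 µm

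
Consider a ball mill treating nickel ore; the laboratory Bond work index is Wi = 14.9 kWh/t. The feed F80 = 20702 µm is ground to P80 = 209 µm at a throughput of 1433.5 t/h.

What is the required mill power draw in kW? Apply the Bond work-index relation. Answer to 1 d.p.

W = 10·Wi·(P80^(-½) − F80^(-½))
W = 10·14.9·(1/√209 − 1/√20702) = 10·14.9·(0.062221) = 9.2710 kWh/t
P_mill = W·ṁ = 9.2710·1433.5 = 13289.9 kW

P = 13289.9 kW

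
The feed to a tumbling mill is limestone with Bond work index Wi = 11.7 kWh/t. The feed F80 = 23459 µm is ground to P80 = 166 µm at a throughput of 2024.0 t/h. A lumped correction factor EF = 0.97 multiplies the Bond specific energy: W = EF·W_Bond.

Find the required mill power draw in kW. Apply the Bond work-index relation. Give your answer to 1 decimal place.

P = 16328.7 kW

W = 10 Wi (1/√P80 − 1/√F80)  [Bond]
W = 10·11.7·(1/√166 − 1/√23459) = 10·11.7·(0.071086) = 8.3171 kWh/t
With EF = 0.97: W = 8.3171·0.97 = 8.0676 kWh/t
Mill draw = 8.0676 × 2024.0 = 16328.7 kW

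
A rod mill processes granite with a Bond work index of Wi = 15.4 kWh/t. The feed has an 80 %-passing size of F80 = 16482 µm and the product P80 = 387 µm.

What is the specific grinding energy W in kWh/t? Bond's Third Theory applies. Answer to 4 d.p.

W = 6.6287 kWh/t

W = 10 Wi (1/√P80 − 1/√F80)  [Bond]
1/√387 = 0.050833;  1/√16482 = 0.007789
W = 10·15.4·(0.050833 − 0.007789) = 6.6287 kWh/t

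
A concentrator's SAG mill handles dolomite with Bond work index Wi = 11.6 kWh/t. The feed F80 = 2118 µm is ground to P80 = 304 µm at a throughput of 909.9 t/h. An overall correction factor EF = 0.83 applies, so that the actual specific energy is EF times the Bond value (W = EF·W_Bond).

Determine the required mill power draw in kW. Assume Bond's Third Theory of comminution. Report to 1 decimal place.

P = 3120.9 kW

Bond:  W = 10 Wi (1/√P − 1/√F)
W = 10·11.6·(1/√304 − 1/√2118) = 10·11.6·(0.035625) = 4.1325 kWh/t
Corrected W = EF·W_Bond = 0.83·4.1325 = 3.4300 kWh/t
Mill draw = 3.4300 × 909.9 = 3120.9 kW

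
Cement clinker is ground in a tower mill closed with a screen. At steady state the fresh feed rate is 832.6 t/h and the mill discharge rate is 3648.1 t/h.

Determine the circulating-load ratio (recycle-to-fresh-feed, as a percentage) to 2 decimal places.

Steady state: M = F + R.
R = M − F = 3648.1 − 832.6 = 2815.5 t/h
CL = 100·R/F = 100·2815.5/832.6 = 338.16 %

CL = 338.16 %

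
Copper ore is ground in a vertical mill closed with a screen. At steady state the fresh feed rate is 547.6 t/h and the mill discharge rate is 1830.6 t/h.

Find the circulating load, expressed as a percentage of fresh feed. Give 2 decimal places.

Steady state: M = F + R.
R = M − F = 1830.6 − 547.6 = 1283.0 t/h
CL = 100·R/F = 100·1283.0/547.6 = 234.30 %

CL = 234.30 %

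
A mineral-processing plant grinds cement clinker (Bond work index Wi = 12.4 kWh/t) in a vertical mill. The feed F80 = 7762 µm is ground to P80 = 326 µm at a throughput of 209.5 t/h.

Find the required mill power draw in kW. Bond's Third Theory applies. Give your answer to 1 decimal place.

W = 10·Wi·(P80^(-½) − F80^(-½))
W = 10·12.4·(1/√326 − 1/√7762) = 10·12.4·(0.044034) = 5.4603 kWh/t
P = W·T = 5.4603·209.5 = 1143.9 kW

P = 1143.9 kW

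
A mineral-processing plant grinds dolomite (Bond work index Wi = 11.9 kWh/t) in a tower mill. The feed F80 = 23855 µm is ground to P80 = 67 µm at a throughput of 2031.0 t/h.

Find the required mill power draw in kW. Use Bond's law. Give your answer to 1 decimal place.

W_Bond = 10·Wi·(1/√P₈₀ − 1/√F₈₀)
W = 10·11.9·(1/√67 − 1/√23855) = 10·11.9·(0.115695) = 13.7677 kWh/t
P_mill = W·ṁ = 13.7677·2031.0 = 27962.2 kW

P = 27962.2 kW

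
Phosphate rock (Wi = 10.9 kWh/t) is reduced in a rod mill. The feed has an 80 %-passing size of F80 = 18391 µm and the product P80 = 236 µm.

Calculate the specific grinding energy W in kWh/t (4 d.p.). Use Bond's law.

W = 6.2915 kWh/t

W = 10·Wi·[P80^(−½) − F80^(−½)]
1/√236 = 0.065094;  1/√18391 = 0.007374
W = 10·10.9·(0.065094 − 0.007374) = 6.2915 kWh/t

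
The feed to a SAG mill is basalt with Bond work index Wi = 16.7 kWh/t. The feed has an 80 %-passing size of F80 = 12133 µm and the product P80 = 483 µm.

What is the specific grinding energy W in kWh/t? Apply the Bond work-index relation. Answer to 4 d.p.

W = 6.0826 kWh/t

W = 10 Wi (P80^-0.5 − F80^-0.5)
1/√483 = 0.045502;  1/√12133 = 0.009079
W = 10·16.7·(0.045502 − 0.009079) = 6.0826 kWh/t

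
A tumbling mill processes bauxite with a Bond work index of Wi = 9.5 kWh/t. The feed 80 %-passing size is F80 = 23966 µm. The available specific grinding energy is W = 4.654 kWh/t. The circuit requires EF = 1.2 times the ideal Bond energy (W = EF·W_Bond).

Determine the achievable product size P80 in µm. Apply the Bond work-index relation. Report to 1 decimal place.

W_Bond = 10·Wi·(1/√P₈₀ − 1/√F₈₀)
W_Bond = W / EF = 4.654 / 1.2 = 3.8783 kWh/t
⇒ 1/√P80 = W_Bond/(10 Wi) + 1/√F80
  = 3.8783/(10·9.5) + 1/√23966 = 0.040825 + 0.006460 = 0.047284
P80 = (1/0.047284)² = 21.1488² = 447.27 µm

P80 = 447.3 µm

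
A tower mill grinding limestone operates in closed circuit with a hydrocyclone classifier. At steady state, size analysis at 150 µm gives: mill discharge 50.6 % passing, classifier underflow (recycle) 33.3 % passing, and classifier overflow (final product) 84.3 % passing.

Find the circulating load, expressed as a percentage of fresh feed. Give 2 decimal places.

CL = 194.80 %

Let r = R/F. Size balance at 150 µm:
d + r·d = r·u + o → r(d−u) = o−d
r = (84.3 − 50.6)/(50.6 − 33.3) = 33.7/17.3 = 1.9480
CL = 100·r = 194.80 %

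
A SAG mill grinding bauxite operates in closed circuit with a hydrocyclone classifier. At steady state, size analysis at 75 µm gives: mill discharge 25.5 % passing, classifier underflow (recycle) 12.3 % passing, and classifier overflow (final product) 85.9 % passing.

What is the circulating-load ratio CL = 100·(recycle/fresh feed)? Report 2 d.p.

Balance %-passing 75 µm (r = R/F):
Fd + Rd = Ru + Fo ⇒ R/F = (o−d)/(d−u)
r = (85.9 − 25.5)/(25.5 − 12.3) = 60.4/13.2 = 4.5758
CL = 100·r = 457.58 %

CL = 457.58 %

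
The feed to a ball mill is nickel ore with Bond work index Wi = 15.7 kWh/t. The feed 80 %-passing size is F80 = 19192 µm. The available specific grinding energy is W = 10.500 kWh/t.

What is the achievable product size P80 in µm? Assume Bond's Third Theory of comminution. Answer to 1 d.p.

W = 10·Wi·(P80^(-½) − F80^(-½))
P80^-0.5 = F80^-0.5 + W/(10 Wi)
  = 10.5000/(10·15.7) + 1/√19192 = 0.066879 + 0.007218 = 0.074097
P80 = (1/0.074097)² = 13.4958² = 182.14 µm

P80 = 182.1 µm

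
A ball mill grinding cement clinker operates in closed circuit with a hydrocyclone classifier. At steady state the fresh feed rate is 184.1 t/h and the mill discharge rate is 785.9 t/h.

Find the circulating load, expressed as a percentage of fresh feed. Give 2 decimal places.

Steady state: M = F + R.
R = M − F = 785.9 − 184.1 = 601.8 t/h
CL = 100·R/F = 100·601.8/184.1 = 326.89 %

CL = 326.89 %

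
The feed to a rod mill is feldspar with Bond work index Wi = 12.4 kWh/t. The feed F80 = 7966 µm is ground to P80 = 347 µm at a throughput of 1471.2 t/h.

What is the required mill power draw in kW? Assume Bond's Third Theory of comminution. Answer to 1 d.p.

W_Bond = 10·Wi·(1/√P₈₀ − 1/√F₈₀)
W = 10·12.4·(1/√347 − 1/√7966) = 10·12.4·(0.042479) = 5.2674 kWh/t
Power = W × throughput = 5.2674 kWh/t × 1471.2 t/h = 7749.3 kW

P = 7749.3 kW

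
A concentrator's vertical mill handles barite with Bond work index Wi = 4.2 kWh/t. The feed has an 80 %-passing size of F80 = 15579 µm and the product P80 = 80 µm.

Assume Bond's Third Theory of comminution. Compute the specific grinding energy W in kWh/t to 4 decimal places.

Bond: W = 10·Wi·(1/√P80 − 1/√F80)
1/√80 = 0.111803;  1/√15579 = 0.008012
W = 10·4.2·(0.111803 − 0.008012) = 4.3592 kWh/t

W = 4.3592 kWh/t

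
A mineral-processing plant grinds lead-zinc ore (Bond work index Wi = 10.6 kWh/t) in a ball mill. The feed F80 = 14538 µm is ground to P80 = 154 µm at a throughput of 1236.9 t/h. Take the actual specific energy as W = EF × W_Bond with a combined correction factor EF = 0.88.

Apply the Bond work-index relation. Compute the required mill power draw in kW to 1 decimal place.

P = 8340.5 kW

W = 10·Wi·[P80^(−½) − F80^(−½)]
W = 10·10.6·(1/√154 − 1/√14538) = 10·10.6·(0.072289) = 7.6626 kWh/t
W_actual = 0.88 × 7.6626 = 6.7431 kWh/t
P_mill = W·ṁ = 6.7431·1236.9 = 8340.5 kW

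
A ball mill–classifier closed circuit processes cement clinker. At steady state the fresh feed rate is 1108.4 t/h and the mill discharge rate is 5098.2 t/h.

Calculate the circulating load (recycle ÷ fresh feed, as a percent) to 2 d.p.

Mill node: discharge = fresh + recycle.
R = M − F = 5098.2 − 1108.4 = 3989.8 t/h
CL = 100·R/F = 100·3989.8/1108.4 = 359.96 %

CL = 359.96 %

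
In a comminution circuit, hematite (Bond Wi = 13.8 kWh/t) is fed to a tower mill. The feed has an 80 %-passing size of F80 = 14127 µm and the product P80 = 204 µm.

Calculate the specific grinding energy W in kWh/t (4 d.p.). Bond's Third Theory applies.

W = 8.5009 kWh/t

W_Bond = 10·Wi·(1/√P₈₀ − 1/√F₈₀)
1/√204 = 0.070014;  1/√14127 = 0.008413
W = 10·13.8·(0.070014 − 0.008413) = 8.5009 kWh/t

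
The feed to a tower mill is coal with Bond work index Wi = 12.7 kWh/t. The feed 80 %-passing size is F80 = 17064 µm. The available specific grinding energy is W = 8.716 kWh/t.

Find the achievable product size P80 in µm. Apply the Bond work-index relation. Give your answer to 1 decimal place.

P80 = 171.8 µm

W_Bond = 10·Wi·(1/√P₈₀ − 1/√F₈₀)
⇒ 1/√P80 = W/(10 Wi) + 1/√F80
  = 8.7160/(10·12.7) + 1/√17064 = 0.068630 + 0.007655 = 0.076285
P80 = (1/0.076285)² = 13.1087² = 171.84 µm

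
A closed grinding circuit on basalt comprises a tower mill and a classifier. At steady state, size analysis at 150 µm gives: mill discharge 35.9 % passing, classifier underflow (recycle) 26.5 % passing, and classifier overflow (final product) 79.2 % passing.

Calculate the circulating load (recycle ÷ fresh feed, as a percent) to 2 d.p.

Mass balance on the −150 µm fraction:
Fd + Rd = Ru + Fo ⇒ R/F = (o−d)/(d−u)
r = (79.2 − 35.9)/(35.9 − 26.5) = 43.3/9.4 = 4.6064
CL = 100·r = 460.64 %

CL = 460.64 %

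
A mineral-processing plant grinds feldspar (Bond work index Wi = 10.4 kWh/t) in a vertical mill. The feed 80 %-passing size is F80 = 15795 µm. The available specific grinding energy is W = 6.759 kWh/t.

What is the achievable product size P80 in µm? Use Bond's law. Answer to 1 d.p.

W = 10·Wi·(P80^(-½) − F80^(-½))
⇒ 1/√P80 = W/(10·Wi) + 1/√F80
  = 6.7590/(10·10.4) + 1/√15795 = 0.064990 + 0.007957 = 0.072947
P80 = (1/0.072947)² = 13.7085² = 187.92 µm

P80 = 187.9 µm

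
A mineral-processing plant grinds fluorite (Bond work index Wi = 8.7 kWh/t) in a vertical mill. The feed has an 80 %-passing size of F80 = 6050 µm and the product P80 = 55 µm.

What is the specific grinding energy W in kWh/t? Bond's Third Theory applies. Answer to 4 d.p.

Bond:  W = 10 Wi (1/√P − 1/√F)
1/√55 = 0.134840;  1/√6050 = 0.012856
W = 10·8.7·(0.134840 − 0.012856) = 10.6126 kWh/t

W = 10.6126 kWh/t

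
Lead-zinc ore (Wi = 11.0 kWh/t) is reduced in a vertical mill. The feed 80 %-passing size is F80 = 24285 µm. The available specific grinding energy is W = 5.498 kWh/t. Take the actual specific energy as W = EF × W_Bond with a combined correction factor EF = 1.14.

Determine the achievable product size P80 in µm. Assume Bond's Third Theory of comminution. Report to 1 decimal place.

Bond:  W = 10 Wi (1/√P − 1/√F)
W_Bond = W / EF = 5.498 / 1.14 = 4.8228 kWh/t
⇒ 1/√P80 = W_Bond/(10 Wi) + 1/√F80
  = 4.8228/(10·11.0) + 1/√24285 = 0.043844 + 0.006417 = 0.050261
P80 = (1/0.050261)² = 19.8963² = 395.86 µm

P80 = 395.9 µm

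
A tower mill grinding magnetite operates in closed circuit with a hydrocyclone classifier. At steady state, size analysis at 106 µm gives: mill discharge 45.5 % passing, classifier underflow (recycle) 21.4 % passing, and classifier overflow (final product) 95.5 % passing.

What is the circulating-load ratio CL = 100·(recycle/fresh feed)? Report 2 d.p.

CL = 207.47 %

Let r = R/F. Size balance at 106 µm:
r = (o − d)/(d − u)
r = (95.5 − 45.5)/(45.5 − 21.4) = 50.0/24.1 = 2.0747
CL = 100·r = 207.47 %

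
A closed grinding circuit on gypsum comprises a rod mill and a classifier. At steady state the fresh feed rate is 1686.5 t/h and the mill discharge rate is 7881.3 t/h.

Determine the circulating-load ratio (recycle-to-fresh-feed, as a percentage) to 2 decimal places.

CL = 367.32 %

Mill node: discharge = fresh + recycle.
R = M − F = 7881.3 − 1686.5 = 6194.8 t/h
CL = 100·R/F = 100·6194.8/1686.5 = 367.32 %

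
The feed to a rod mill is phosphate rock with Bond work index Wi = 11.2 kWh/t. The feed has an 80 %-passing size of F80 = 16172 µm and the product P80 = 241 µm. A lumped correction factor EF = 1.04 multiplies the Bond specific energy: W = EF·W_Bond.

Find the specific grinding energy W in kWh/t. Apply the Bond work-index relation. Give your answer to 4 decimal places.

W = 10 Wi / √P80 − 10 Wi / √F80
1/√241 = 0.064416;  1/√16172 = 0.007864
W = 10·11.2·(0.064416 − 0.007864) = 6.3338 kWh/t
Corrected W = EF·W_Bond = 1.04·6.3338 = 6.5872 kWh/t

W = 6.5872 kWh/t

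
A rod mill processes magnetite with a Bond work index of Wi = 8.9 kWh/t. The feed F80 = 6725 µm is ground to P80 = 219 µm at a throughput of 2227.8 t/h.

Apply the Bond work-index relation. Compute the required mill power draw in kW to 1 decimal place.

P = 10980.3 kW

W = 10 Wi / √P80 − 10 Wi / √F80
W = 10·8.9·(1/√219 − 1/√6725) = 10·8.9·(0.055380) = 4.9288 kWh/t
Power = W × throughput = 4.9288 kWh/t × 2227.8 t/h = 10980.3 kW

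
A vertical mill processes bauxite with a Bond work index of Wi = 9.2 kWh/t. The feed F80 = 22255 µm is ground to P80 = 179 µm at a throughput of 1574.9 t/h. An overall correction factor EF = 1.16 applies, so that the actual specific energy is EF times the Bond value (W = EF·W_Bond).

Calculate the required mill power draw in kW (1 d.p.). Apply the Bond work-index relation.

P = 11435.8 kW

Bond: W = 10·Wi·(1/√P80 − 1/√F80)
W = 10·9.2·(1/√179 − 1/√22255) = 10·9.2·(0.068040) = 6.2597 kWh/t
Corrected W = EF·W_Bond = 1.16·6.2597 = 7.2613 kWh/t
Power = W × throughput = 7.2613 kWh/t × 1574.9 t/h = 11435.8 kW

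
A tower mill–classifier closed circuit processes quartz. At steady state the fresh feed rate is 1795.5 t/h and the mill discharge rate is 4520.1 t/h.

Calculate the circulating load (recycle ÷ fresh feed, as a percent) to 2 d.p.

CL = 151.75 %

Steady state: M = F + R.
R = M − F = 4520.1 − 1795.5 = 2724.6 t/h
CL = 100·R/F = 100·2724.6/1795.5 = 151.75 %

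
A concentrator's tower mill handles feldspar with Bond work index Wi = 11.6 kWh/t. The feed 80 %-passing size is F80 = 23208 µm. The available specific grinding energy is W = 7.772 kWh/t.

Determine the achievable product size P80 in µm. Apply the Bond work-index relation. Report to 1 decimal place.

P80 = 184.8 µm

W = 10·Wi·(P80^(-½) − F80^(-½))
⇒ 1/√P80 = W/(10 Wi) + 1/√F80
  = 7.7720/(10·11.6) + 1/√23208 = 0.067000 + 0.006564 = 0.073564
P80 = (1/0.073564)² = 13.5936² = 184.79 µm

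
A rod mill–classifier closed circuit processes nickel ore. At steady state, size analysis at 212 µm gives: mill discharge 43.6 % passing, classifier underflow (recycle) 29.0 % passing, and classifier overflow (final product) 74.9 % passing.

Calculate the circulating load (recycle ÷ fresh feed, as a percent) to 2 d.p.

CL = 214.38 %

Balance %-passing 212 µm (r = R/F):
d + r·d = r·u + o → r(d−u) = o−d
r = (74.9 − 43.6)/(43.6 − 29.0) = 31.3/14.6 = 2.1438
CL = 100·r = 214.38 %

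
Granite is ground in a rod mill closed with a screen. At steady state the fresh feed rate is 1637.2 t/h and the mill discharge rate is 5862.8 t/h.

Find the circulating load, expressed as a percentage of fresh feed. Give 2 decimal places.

M = F + R at steady state, so:
R = M − F = 5862.8 − 1637.2 = 4225.6 t/h
CL = 100·R/F = 100·4225.6/1637.2 = 258.10 %

CL = 258.10 %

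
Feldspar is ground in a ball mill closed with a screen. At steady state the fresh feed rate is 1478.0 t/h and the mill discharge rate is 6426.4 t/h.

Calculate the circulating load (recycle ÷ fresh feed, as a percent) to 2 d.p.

Steady state: M = F + R.
R = M − F = 6426.4 − 1478.0 = 4948.4 t/h
CL = 100·R/F = 100·4948.4/1478.0 = 334.80 %

CL = 334.80 %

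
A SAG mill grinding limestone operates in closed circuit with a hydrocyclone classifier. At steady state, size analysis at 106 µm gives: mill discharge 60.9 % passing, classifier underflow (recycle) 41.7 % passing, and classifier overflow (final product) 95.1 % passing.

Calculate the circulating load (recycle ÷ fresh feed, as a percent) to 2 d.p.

CL = 178.13 %

Classifier node, passing 106 µm:
d + r·d = r·u + o → r(d−u) = o−d
r = (95.1 − 60.9)/(60.9 − 41.7) = 34.2/19.2 = 1.7813
CL = 100·r = 178.13 %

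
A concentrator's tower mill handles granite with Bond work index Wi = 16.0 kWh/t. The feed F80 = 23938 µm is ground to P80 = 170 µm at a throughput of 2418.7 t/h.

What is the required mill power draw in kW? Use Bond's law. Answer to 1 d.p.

P = 27179.7 kW

W = 10 Wi / √P80 − 10 Wi / √F80
W = 10·16.0·(1/√170 − 1/√23938) = 10·16.0·(0.070233) = 11.2373 kWh/t
P_mill = W·ṁ = 11.2373·2418.7 = 27179.7 kW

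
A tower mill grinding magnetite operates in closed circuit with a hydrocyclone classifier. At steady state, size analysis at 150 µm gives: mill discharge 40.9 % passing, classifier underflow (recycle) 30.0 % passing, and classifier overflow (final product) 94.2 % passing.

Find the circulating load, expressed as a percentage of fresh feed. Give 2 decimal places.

CL = 488.99 %

Mass balance on the −150 µm fraction:
(1+r)d = ru + o → r = (o−d)/(d−u)
r = (94.2 − 40.9)/(40.9 − 30.0) = 53.3/10.9 = 4.8899
CL = 100·r = 488.99 %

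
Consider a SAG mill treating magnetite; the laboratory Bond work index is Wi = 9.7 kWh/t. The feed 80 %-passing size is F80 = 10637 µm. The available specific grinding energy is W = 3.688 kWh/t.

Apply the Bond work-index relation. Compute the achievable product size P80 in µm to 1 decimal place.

W = 10 Wi (1/√P80 − 1/√F80)  [Bond]
⇒ 1/√P80 = W/(10·Wi) + 1/√F80
  = 3.6880/(10·9.7) + 1/√10637 = 0.038021 + 0.009696 = 0.047717
P80 = (1/0.047717)² = 20.9571² = 439.20 µm

P80 = 439.2 µm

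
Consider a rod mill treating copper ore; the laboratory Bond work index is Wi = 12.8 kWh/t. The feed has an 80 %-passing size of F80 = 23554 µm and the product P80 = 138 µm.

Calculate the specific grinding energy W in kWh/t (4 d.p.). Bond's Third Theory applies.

W_Bond = 10·Wi·(1/√P₈₀ − 1/√F₈₀)
1/√138 = 0.085126;  1/√23554 = 0.006516
W = 10·12.8·(0.085126 − 0.006516) = 10.0621 kWh/t

W = 10.0621 kWh/t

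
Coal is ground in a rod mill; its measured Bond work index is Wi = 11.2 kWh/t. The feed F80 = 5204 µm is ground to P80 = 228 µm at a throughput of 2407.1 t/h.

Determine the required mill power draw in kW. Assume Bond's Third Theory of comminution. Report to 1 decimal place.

Bond: W = 10·Wi·(1/√P80 − 1/√F80)
W = 10·11.2·(1/√228 − 1/√5204) = 10·11.2·(0.052364) = 5.8648 kWh/t
Power = W × throughput = 5.8648 kWh/t × 2407.1 t/h = 14117.2 kW

P = 14117.2 kW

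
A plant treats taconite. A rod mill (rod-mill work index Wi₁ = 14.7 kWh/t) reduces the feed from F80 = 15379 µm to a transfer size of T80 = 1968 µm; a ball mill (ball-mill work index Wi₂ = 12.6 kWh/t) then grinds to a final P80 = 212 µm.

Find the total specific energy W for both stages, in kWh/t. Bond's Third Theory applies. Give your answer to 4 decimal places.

W = 10 Wi (1/√P80 − 1/√F80)  [Bond]
Stage 1 (15379→1968 µm, Wi₁=14.7): W₁ = 10·14.7·(0.022542 − 0.008064) = 2.1283 kWh/t
Stage 2 (1968→212 µm, Wi₂=12.6): W₂ = 10·12.6·(0.068680 − 0.022542) = 5.8135 kWh/t
W = W₁ + W₂ = 2.1283 + 5.8135 = 7.9417 kWh/t

W = 7.9417 kWh/t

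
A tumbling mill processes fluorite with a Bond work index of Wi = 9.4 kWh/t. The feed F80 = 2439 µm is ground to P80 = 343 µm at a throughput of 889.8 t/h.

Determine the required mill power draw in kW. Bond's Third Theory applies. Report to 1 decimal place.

P = 2822.6 kW

Bond:  W = 10 Wi (1/√P − 1/√F)
W = 10·9.4·(1/√343 − 1/√2439) = 10·9.4·(0.033746) = 3.1722 kWh/t
Power = W × throughput = 3.1722 kWh/t × 889.8 t/h = 2822.6 kW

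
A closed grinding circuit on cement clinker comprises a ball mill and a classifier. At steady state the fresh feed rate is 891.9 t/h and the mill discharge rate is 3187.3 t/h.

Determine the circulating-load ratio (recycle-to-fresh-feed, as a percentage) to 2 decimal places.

Steady state: M = F + R.
R = M − F = 3187.3 − 891.9 = 2295.4 t/h
CL = 100·R/F = 100·2295.4/891.9 = 257.36 %

CL = 257.36 %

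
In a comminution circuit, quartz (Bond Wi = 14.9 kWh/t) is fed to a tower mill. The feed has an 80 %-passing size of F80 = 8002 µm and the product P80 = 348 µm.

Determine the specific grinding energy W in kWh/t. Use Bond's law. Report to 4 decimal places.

W = 6.3216 kWh/t

W = 10 Wi (P80^-0.5 − F80^-0.5)
1/√348 = 0.053606;  1/√8002 = 0.011179
W = 10·14.9·(0.053606 − 0.011179) = 6.3216 kWh/t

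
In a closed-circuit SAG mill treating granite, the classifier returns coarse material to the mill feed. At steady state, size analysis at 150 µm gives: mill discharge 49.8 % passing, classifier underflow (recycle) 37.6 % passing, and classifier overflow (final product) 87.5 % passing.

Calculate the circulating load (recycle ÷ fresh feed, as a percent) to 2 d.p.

Let r = R/F. Size balance at 150 µm:
d + r·d = r·u + o → r(d−u) = o−d
r = (87.5 − 49.8)/(49.8 − 37.6) = 37.7/12.2 = 3.0902
CL = 100·r = 309.02 %

CL = 309.02 %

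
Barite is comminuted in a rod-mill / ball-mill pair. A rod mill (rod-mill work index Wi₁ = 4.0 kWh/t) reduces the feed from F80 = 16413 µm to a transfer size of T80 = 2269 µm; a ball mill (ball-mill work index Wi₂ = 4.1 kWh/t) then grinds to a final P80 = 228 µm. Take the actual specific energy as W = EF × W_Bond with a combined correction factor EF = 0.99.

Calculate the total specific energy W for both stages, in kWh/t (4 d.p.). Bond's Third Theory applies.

W = 2.3583 kWh/t

W = 10 Wi / √P80 − 10 Wi / √F80
Stage 1 (16413→2269 µm, Wi₁=4.0): W₁ = 10·4.0·(0.020993 − 0.007806) = 0.5275 kWh/t
Stage 2 (2269→228 µm, Wi₂=4.1): W₂ = 10·4.1·(0.066227 − 0.020993) = 1.8546 kWh/t
W = W₁ + W₂ = 0.5275 + 1.8546 = 2.3821 kWh/t
W_actual = 0.99 × 2.3821 = 2.3583 kWh/t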